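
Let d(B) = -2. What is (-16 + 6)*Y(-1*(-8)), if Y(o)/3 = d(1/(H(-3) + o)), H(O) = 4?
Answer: 60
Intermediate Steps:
Y(o) = -6 (Y(o) = 3*(-2) = -6)
(-16 + 6)*Y(-1*(-8)) = (-16 + 6)*(-6) = -10*(-6) = 60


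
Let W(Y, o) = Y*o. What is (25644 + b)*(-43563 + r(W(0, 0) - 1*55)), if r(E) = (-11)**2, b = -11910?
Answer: -596632428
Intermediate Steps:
r(E) = 121
(25644 + b)*(-43563 + r(W(0, 0) - 1*55)) = (25644 - 11910)*(-43563 + 121) = 13734*(-43442) = -596632428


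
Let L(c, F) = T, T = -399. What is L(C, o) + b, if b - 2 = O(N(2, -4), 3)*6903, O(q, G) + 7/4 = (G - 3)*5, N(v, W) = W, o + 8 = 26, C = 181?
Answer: -49909/4 ≈ -12477.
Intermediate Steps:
o = 18 (o = -8 + 26 = 18)
L(c, F) = -399
O(q, G) = -67/4 + 5*G (O(q, G) = -7/4 + (G - 3)*5 = -7/4 + (-3 + G)*5 = -7/4 + (-15 + 5*G) = -67/4 + 5*G)
b = -48313/4 (b = 2 + (-67/4 + 5*3)*6903 = 2 + (-67/4 + 15)*6903 = 2 - 7/4*6903 = 2 - 48321/4 = -48313/4 ≈ -12078.)
L(C, o) + b = -399 - 48313/4 = -49909/4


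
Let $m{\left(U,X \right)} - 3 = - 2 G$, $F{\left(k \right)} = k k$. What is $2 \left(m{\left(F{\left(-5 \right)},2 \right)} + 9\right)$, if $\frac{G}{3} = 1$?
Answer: $12$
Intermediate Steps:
$F{\left(k \right)} = k^{2}$
$G = 3$ ($G = 3 \cdot 1 = 3$)
$m{\left(U,X \right)} = -3$ ($m{\left(U,X \right)} = 3 - 6 = -3$)
$2 \left(m{\left(F{\left(-5 \right)},2 \right)} + 9\right) = 2 \left(-3 + 9\right) = 2 \cdot 6 = 12$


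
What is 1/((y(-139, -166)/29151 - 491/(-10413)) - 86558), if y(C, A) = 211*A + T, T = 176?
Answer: -274209/23735297509 ≈ -1.1553e-5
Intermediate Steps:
y(C, A) = 176 + 211*A (y(C, A) = 211*A + 176 = 176 + 211*A)
1/((y(-139, -166)/29151 - 491/(-10413)) - 86558) = 1/(((176 + 211*(-166))/29151 - 491/(-10413)) - 86558) = 1/(((176 - 35026)*(1/29151) - 491*(-1/10413)) - 86558) = 1/((-34850*1/29151 + 491/10413) - 86558) = 1/((-850/711 + 491/10413) - 86558) = 1/(-314887/274209 - 86558) = 1/(-23735297509/274209) = -274209/23735297509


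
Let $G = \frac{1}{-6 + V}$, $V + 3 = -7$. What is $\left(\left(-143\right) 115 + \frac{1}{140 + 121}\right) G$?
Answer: $\frac{268259}{261} \approx 1027.8$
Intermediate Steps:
$V = -10$ ($V = -3 - 7 = -10$)
$G = - \frac{1}{16}$ ($G = \frac{1}{-6 - 10} = \frac{1}{-16} = - \frac{1}{16} \approx -0.0625$)
$\left(\left(-143\right) 115 + \frac{1}{140 + 121}\right) G = \left(\left(-143\right) 115 + \frac{1}{140 + 121}\right) \left(- \frac{1}{16}\right) = \left(-16445 + \frac{1}{261}\right) \left(- \frac{1}{16}\right) = \left(- \frac{4292144}{261}\right) \left(- \frac{1}{16}\right) = \frac{268259}{261}$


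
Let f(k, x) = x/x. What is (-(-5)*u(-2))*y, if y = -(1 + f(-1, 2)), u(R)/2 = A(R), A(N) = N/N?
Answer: -20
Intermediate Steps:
A(N) = 1
u(R) = 2 (u(R) = 2*1 = 2)
f(k, x) = 1
y = -2 (y = -(1 + 1) = -1*2 = -2)
(-(-5)*u(-2))*y = -(-5)*2*(-2) = -5*(-2)*(-2) = 10*(-2) = -20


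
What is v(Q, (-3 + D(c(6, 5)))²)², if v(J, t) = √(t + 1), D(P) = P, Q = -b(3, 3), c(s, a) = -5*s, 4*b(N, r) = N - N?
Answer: 1090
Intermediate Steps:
b(N, r) = 0 (b(N, r) = (N - N)/4 = (¼)*0 = 0)
Q = 0 (Q = -1*0 = 0)
v(J, t) = √(1 + t)
v(Q, (-3 + D(c(6, 5)))²)² = (√(1 + (-3 - 5*6)²))² = (√(1 + (-3 - 30)²))² = (√(1 + (-33)²))² = (√(1 + 1089))² = (√1090)² = 1090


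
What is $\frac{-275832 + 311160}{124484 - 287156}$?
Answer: $- \frac{736}{3389} \approx -0.21717$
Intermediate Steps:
$\frac{-275832 + 311160}{124484 - 287156} = \frac{35328}{124484 - 287156} = \frac{35328}{-162672} = 35328 \left(- \frac{1}{162672}\right) = - \frac{736}{3389}$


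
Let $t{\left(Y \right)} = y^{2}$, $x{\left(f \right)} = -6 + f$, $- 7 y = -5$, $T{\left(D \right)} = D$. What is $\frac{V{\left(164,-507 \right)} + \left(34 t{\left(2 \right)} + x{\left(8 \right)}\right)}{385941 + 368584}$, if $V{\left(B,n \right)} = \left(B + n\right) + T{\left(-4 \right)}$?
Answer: $- \frac{3211}{7394345} \approx -0.00043425$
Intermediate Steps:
$y = \frac{5}{7}$ ($y = \left(- \frac{1}{7}\right) \left(-5\right) = \frac{5}{7} \approx 0.71429$)
$V{\left(B,n \right)} = -4 + B + n$ ($V{\left(B,n \right)} = \left(B + n\right) - 4 = -4 + B + n$)
$t{\left(Y \right)} = \frac{25}{49}$ ($t{\left(Y \right)} = \left(\frac{5}{7}\right)^{2} = \frac{25}{49}$)
$\frac{V{\left(164,-507 \right)} + \left(34 t{\left(2 \right)} + x{\left(8 \right)}\right)}{385941 + 368584} = \frac{\left(-4 + 164 - 507\right) + \left(34 \cdot \frac{25}{49} + \left(-6 + 8\right)\right)}{385941 + 368584} = \frac{-347 + \left(\frac{850}{49} + 2\right)}{754525} = \left(-347 + \frac{948}{49}\right) \frac{1}{754525} = \left(- \frac{16055}{49}\right) \frac{1}{754525} = - \frac{3211}{7394345}$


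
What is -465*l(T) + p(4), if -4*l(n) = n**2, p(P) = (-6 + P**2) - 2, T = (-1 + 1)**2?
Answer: 8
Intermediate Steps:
T = 0 (T = 0**2 = 0)
p(P) = -8 + P**2
l(n) = -n**2/4
-465*l(T) + p(4) = -(-465)*0**2/4 + (-8 + 4**2) = -(-465)*0/4 + (-8 + 16) = -465*0 + 8 = 0 + 8 = 8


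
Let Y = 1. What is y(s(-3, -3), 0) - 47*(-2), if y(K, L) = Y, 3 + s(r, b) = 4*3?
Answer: 95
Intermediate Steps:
s(r, b) = 9 (s(r, b) = -3 + 4*3 = -3 + 12 = 9)
y(K, L) = 1
y(s(-3, -3), 0) - 47*(-2) = 1 - 47*(-2) = 1 + 94 = 95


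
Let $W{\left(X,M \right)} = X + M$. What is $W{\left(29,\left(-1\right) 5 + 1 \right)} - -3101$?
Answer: $3126$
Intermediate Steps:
$W{\left(X,M \right)} = M + X$
$W{\left(29,\left(-1\right) 5 + 1 \right)} - -3101 = \left(\left(\left(-1\right) 5 + 1\right) + 29\right) - -3101 = \left(\left(-5 + 1\right) + 29\right) + 3101 = \left(-4 + 29\right) + 3101 = 25 + 3101 = 3126$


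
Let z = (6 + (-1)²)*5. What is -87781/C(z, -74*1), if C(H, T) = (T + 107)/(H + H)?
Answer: -6144670/33 ≈ -1.8620e+5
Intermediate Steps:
z = 35 (z = (6 + 1)*5 = 7*5 = 35)
C(H, T) = (107 + T)/(2*H) (C(H, T) = (107 + T)/((2*H)) = (107 + T)*(1/(2*H)) = (107 + T)/(2*H))
-87781/C(z, -74*1) = -87781*70/(107 - 74*1) = -87781*70/(107 - 74) = -87781/((½)*(1/35)*33) = -87781/33/70 = -87781*70/33 = -6144670/33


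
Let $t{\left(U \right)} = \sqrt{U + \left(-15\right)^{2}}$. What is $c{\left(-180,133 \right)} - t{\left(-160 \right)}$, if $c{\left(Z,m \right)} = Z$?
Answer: $-180 - \sqrt{65} \approx -188.06$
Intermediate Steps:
$t{\left(U \right)} = \sqrt{225 + U}$ ($t{\left(U \right)} = \sqrt{U + 225} = \sqrt{225 + U}$)
$c{\left(-180,133 \right)} - t{\left(-160 \right)} = -180 - \sqrt{225 - 160} = -180 - \sqrt{65}$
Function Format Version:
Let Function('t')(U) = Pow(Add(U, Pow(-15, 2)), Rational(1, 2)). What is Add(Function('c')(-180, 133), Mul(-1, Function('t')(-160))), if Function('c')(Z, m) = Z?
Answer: Add(-180, Mul(-1, Pow(65, Rational(1, 2)))) ≈ -188.06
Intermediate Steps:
Function('t')(U) = Pow(Add(225, U), Rational(1, 2)) (Function('t')(U) = Pow(Add(U, 225), Rational(1, 2)) = Pow(Add(225, U), Rational(1, 2)))
Add(Function('c')(-180, 133), Mul(-1, Function('t')(-160))) = Add(-180, Mul(-1, Pow(Add(225, -160), Rational(1, 2)))) = Add(-180, Mul(-1, Pow(65, Rational(1, 2))))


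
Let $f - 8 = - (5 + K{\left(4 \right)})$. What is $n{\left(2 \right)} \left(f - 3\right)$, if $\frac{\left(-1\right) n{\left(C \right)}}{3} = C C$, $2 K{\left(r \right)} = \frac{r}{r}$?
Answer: $6$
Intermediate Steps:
$K{\left(r \right)} = \frac{1}{2}$ ($K{\left(r \right)} = \frac{r \frac{1}{r}}{2} = \frac{1}{2} \cdot 1 = \frac{1}{2}$)
$n{\left(C \right)} = - 3 C^{2}$ ($n{\left(C \right)} = - 3 C C = - 3 C^{2}$)
$f = \frac{5}{2}$ ($f = 8 - \left(5 + \frac{1}{2}\right) = 8 - \frac{11}{2} = \frac{5}{2} \approx 2.5$)
$n{\left(2 \right)} \left(f - 3\right) = - 3 \cdot 2^{2} \left(\frac{5}{2} - 3\right) = \left(-3\right) 4 \left(- \frac{1}{2}\right) = \left(-12\right) \left(- \frac{1}{2}\right) = 6$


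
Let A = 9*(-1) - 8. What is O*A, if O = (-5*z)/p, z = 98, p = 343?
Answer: 170/7 ≈ 24.286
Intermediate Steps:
A = -17 (A = -9 - 8 = -17)
O = -10/7 (O = -5*98/343 = -490*1/343 = -10/7 ≈ -1.4286)
O*A = -10/7*(-17) = 170/7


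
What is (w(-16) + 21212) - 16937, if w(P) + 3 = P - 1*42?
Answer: 4214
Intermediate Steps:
w(P) = -45 + P (w(P) = -3 + (P - 1*42) = -3 + (P - 42) = -3 + (-42 + P) = -45 + P)
(w(-16) + 21212) - 16937 = ((-45 - 16) + 21212) - 16937 = (-61 + 21212) - 16937 = 21151 - 16937 = 4214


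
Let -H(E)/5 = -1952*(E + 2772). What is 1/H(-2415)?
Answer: 1/3484320 ≈ 2.8700e-7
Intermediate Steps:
H(E) = 27054720 + 9760*E (H(E) = -(-9760)*(E + 2772) = -(-9760)*(2772 + E) = -5*(-5410944 - 1952*E) = 27054720 + 9760*E)
1/H(-2415) = 1/(27054720 + 9760*(-2415)) = 1/(27054720 - 23570400) = 1/3484320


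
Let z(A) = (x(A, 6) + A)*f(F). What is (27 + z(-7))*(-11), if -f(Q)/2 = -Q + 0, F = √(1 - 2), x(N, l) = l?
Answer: -297 + 22*I ≈ -297.0 + 22.0*I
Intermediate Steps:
F = I (F = √(-1) = I ≈ 1.0*I)
f(Q) = 2*Q (f(Q) = -2*(-Q + 0) = -(-2)*Q = 2*Q)
z(A) = 2*I*(6 + A) (z(A) = (6 + A)*(2*I) = 2*I*(6 + A))
(27 + z(-7))*(-11) = (27 + 2*I*(6 - 7))*(-11) = (27 + 2*I*(-1))*(-11) = (27 - 2*I)*(-11) = -297 + 22*I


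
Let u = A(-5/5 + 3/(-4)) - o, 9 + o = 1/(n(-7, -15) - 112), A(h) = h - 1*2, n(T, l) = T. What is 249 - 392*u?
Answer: -30809/17 ≈ -1812.3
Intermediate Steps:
A(h) = -2 + h (A(h) = h - 2 = -2 + h)
o = -1072/119 (o = -9 + 1/(-7 - 112) = -9 + 1/(-119) = -9 - 1/119 = -1072/119 ≈ -9.0084)
u = 2503/476 (u = (-2 + (-5/5 + 3/(-4))) - 1*(-1072/119) = (-2 + (-5*⅕ + 3*(-¼))) + 1072/119 = (-2 + (-1 - ¾)) + 1072/119 = (-2 - 7/4) + 1072/119 = -15/4 + 1072/119 = 2503/476 ≈ 5.2584)
249 - 392*u = 249 - 392*2503/476 = 249 - 35042/17 = -30809/17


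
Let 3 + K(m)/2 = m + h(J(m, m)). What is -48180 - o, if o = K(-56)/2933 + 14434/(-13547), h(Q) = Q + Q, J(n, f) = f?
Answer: -1914305883184/39733351 ≈ -48179.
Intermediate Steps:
h(Q) = 2*Q
K(m) = -6 + 6*m (K(m) = -6 + 2*(m + 2*m) = -6 + 2*(3*m) = -6 + 6*m)
o = -46967996/39733351 (o = (-6 + 6*(-56))/2933 + 14434/(-13547) = (-6 - 336)*(1/2933) + 14434*(-1/13547) = -342*1/2933 - 14434/13547 = -342/2933 - 14434/13547 = -46967996/39733351 ≈ -1.1821)
-48180 - o = -48180 - 1*(-46967996/39733351) = -48180 + 46967996/39733351 = -1914305883184/39733351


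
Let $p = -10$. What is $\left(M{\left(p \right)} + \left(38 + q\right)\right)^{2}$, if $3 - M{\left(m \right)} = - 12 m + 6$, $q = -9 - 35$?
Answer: $16641$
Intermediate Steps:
$q = -44$ ($q = -9 - 35 = -44$)
$M{\left(m \right)} = -3 + 12 m$ ($M{\left(m \right)} = 3 - \left(- 12 m + 6\right) = 3 - \left(6 - 12 m\right) = 3 + \left(-6 + 12 m\right) = -3 + 12 m$)
$\left(M{\left(p \right)} + \left(38 + q\right)\right)^{2} = \left(\left(-3 + 12 \left(-10\right)\right) + \left(38 - 44\right)\right)^{2} = \left(\left(-3 - 120\right) - 6\right)^{2} = \left(-123 - 6\right)^{2} = \left(-129\right)^{2} = 16641$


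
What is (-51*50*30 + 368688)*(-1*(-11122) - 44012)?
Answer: -9610063320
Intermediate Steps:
(-51*50*30 + 368688)*(-1*(-11122) - 44012) = (-2550*30 + 368688)*(11122 - 44012) = (-76500 + 368688)*(-32890) = 292188*(-32890) = -9610063320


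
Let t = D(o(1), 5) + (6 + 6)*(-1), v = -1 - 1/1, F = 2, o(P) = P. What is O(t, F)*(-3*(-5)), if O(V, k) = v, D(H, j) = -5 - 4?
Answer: -30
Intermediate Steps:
D(H, j) = -9
v = -2 (v = -1 - 1*1 = -1 - 1 = -2)
t = -21 (t = -9 + (6 + 6)*(-1) = -9 + 12*(-1) = -9 - 12 = -21)
O(V, k) = -2
O(t, F)*(-3*(-5)) = -(-6)*(-5) = -2*15 = -30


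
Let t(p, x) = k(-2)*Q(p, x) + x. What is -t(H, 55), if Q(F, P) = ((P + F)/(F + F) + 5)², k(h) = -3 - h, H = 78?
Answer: -504911/24336 ≈ -20.747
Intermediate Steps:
Q(F, P) = (5 + (F + P)/(2*F))² (Q(F, P) = ((F + P)/((2*F)) + 5)² = ((F + P)*(1/(2*F)) + 5)² = ((F + P)/(2*F) + 5)² = (5 + (F + P)/(2*F))²)
t(p, x) = x - (x + 11*p)²/(4*p²) (t(p, x) = (-3 - 1*(-2))*((x + 11*p)²/(4*p²)) + x = (-3 + 2)*((x + 11*p)²/(4*p²)) + x = -(x + 11*p)²/(4*p²) + x = x - (x + 11*p)²/(4*p²))
-t(H, 55) = -(55 - ¼*(55 + 11*78)²/78²) = -(55 - ¼*1/6084*(55 + 858)²) = -(55 - ¼*1/6084*913²) = -(55 - ¼*1/6084*833569) = -(55 - 833569/24336) = -1*504911/24336 = -504911/24336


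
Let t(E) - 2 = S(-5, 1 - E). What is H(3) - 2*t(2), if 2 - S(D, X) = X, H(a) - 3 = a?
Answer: -4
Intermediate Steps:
H(a) = 3 + a
S(D, X) = 2 - X
t(E) = 3 + E (t(E) = 2 + (2 - (1 - E)) = 2 + (2 + (-1 + E)) = 2 + (1 + E) = 3 + E)
H(3) - 2*t(2) = (3 + 3) - 2*(3 + 2) = 6 - 2*5 = 6 - 10 = -4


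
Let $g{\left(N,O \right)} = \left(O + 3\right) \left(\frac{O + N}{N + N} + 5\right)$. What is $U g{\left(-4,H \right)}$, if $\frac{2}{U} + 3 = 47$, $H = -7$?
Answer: $- \frac{51}{44} \approx -1.1591$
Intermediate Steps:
$U = \frac{1}{22}$ ($U = \frac{2}{-3 + 47} = \frac{2}{44} = 2 \cdot \frac{1}{44} = \frac{1}{22} \approx 0.045455$)
$g{\left(N,O \right)} = \left(3 + O\right) \left(5 + \frac{N + O}{2 N}\right)$ ($g{\left(N,O \right)} = \left(3 + O\right) \left(\frac{N + O}{2 N} + 5\right) = \left(3 + O\right) \left(5 + \frac{N + O}{2 N}\right)$)
$U g{\left(-4,H \right)} = \frac{\frac{1}{2} \frac{1}{-4} \left(\left(-7\right)^{2} + 3 \left(-7\right) + 11 \left(-4\right) \left(3 - 7\right)\right)}{22} = \frac{\frac{1}{2} \left(- \frac{1}{4}\right) \left(49 - 21 + 11 \left(-4\right) \left(-4\right)\right)}{22} = \frac{\frac{1}{2} \left(- \frac{1}{4}\right) \left(49 - 21 + 176\right)}{22} = \frac{\frac{1}{2} \left(- \frac{1}{4}\right) 204}{22} = \frac{1}{22} \left(- \frac{51}{2}\right) = - \frac{51}{44}$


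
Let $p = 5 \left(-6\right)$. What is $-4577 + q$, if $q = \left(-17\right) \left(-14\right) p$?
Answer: $-11717$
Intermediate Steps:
$p = -30$
$q = -7140$ ($q = \left(-17\right) \left(-14\right) \left(-30\right) = 238 \left(-30\right) = -7140$)
$-4577 + q = -4577 - 7140 = -11717$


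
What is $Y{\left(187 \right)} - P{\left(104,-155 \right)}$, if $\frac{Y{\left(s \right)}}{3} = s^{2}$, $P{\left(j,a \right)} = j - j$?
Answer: $104907$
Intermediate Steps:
$P{\left(j,a \right)} = 0$
$Y{\left(s \right)} = 3 s^{2}$
$Y{\left(187 \right)} - P{\left(104,-155 \right)} = 3 \cdot 187^{2} - 0 = 3 \cdot 34969 + 0 = 104907 + 0 = 104907$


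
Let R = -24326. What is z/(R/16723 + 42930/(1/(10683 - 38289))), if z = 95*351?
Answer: -42894495/1524527315282 ≈ -2.8136e-5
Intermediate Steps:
z = 33345
z/(R/16723 + 42930/(1/(10683 - 38289))) = 33345/(-24326/16723 + 42930/(1/(10683 - 38289))) = 33345/(-24326*1/16723 + 42930/(1/(-27606))) = 33345/(-24326/16723 + 42930/(-1/27606)) = 33345/(-24326/16723 + 42930*(-27606)) = 33345/(-24326/16723 - 1185125580) = 33345/(-19818855098666/16723) = 33345*(-16723/19818855098666) = -42894495/1524527315282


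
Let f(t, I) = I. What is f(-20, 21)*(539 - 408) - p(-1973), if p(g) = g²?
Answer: -3889978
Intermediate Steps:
f(-20, 21)*(539 - 408) - p(-1973) = 21*(539 - 408) - 1*(-1973)² = 21*131 - 1*3892729 = 2751 - 3892729 = -3889978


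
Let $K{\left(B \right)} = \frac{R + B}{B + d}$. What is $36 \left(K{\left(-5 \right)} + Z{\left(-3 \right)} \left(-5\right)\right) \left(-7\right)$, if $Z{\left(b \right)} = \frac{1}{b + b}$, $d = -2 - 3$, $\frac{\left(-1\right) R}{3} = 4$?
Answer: $- \frac{3192}{5} \approx -638.4$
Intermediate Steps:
$R = -12$ ($R = \left(-3\right) 4 = -12$)
$d = -5$ ($d = -2 - 3 = -5$)
$Z{\left(b \right)} = \frac{1}{2 b}$
$K{\left(B \right)} = \frac{-12 + B}{-5 + B}$ ($K{\left(B \right)} = \frac{-12 + B}{B - 5} = \frac{-12 + B}{-5 + B}$)
$36 \left(K{\left(-5 \right)} + Z{\left(-3 \right)} \left(-5\right)\right) \left(-7\right) = 36 \left(\frac{-12 - 5}{-5 - 5} + \frac{1}{2 \left(-3\right)} \left(-5\right)\right) \left(-7\right) = 36 \left(\frac{1}{-10} \left(-17\right) + \frac{1}{2} \left(- \frac{1}{3}\right) \left(-5\right)\right) \left(-7\right) = 36 \left(\left(- \frac{1}{10}\right) \left(-17\right) - - \frac{5}{6}\right) \left(-7\right) = 36 \left(\frac{17}{10} + \frac{5}{6}\right) \left(-7\right) = 36 \cdot \frac{38}{15} \left(-7\right) = \frac{456}{5} \left(-7\right) = - \frac{3192}{5}$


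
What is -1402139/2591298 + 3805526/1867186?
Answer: 3621598800947/2419217673714 ≈ 1.4970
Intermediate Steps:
-1402139/2591298 + 3805526/1867186 = -1402139*1/2591298 + 3805526*(1/1867186) = -1402139/2591298 + 1902763/933593 = 3621598800947/2419217673714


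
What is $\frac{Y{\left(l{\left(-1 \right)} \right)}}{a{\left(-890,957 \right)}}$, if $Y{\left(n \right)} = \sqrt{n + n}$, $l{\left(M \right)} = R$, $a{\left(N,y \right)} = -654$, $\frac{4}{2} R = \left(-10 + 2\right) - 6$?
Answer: $- \frac{i \sqrt{14}}{654} \approx - 0.0057212 i$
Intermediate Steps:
$R = -7$ ($R = \frac{\left(-10 + 2\right) - 6}{2} = \frac{-8 - 6}{2} = \frac{1}{2} \left(-14\right) = -7$)
$l{\left(M \right)} = -7$
$Y{\left(n \right)} = \sqrt{2} \sqrt{n}$ ($Y{\left(n \right)} = \sqrt{2 n} = \sqrt{2} \sqrt{n}$)
$\frac{Y{\left(l{\left(-1 \right)} \right)}}{a{\left(-890,957 \right)}} = \frac{\sqrt{2} \sqrt{-7}}{-654} = \sqrt{2} i \sqrt{7} \left(- \frac{1}{654}\right) = i \sqrt{14} \left(- \frac{1}{654}\right) = - \frac{i \sqrt{14}}{654}$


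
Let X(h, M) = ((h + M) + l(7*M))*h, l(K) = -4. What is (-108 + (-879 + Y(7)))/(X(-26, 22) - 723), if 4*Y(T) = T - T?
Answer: 987/515 ≈ 1.9165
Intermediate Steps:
Y(T) = 0 (Y(T) = (T - T)/4 = (¼)*0 = 0)
X(h, M) = h*(-4 + M + h) (X(h, M) = ((h + M) - 4)*h = ((M + h) - 4)*h = (-4 + M + h)*h = h*(-4 + M + h))
(-108 + (-879 + Y(7)))/(X(-26, 22) - 723) = (-108 + (-879 + 0))/(-26*(-4 + 22 - 26) - 723) = (-108 - 879)/(-26*(-8) - 723) = -987/(208 - 723) = -987/(-515) = -987*(-1/515) = 987/515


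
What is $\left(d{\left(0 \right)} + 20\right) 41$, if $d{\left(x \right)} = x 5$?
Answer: $820$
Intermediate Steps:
$d{\left(x \right)} = 5 x$
$\left(d{\left(0 \right)} + 20\right) 41 = \left(5 \cdot 0 + 20\right) 41 = \left(0 + 20\right) 41 = 20 \cdot 41 = 820$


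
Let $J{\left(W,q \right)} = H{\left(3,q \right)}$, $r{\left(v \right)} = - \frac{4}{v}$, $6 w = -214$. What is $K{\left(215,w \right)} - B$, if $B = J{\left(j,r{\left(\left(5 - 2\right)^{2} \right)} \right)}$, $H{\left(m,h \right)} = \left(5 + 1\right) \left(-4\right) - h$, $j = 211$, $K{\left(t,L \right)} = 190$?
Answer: $\frac{1922}{9} \approx 213.56$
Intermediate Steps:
$w = - \frac{107}{3}$ ($w = \frac{1}{6} \left(-214\right) = - \frac{107}{3} \approx -35.667$)
$H{\left(m,h \right)} = -24 - h$ ($H{\left(m,h \right)} = 6 \left(-4\right) - h = -24 - h$)
$J{\left(W,q \right)} = -24 - q$
$B = - \frac{212}{9}$ ($B = -24 - - \frac{4}{\left(5 - 2\right)^{2}} = -24 - - \frac{4}{3^{2}} = -24 - - \frac{4}{9} = -24 + \frac{4}{9} = - \frac{212}{9} \approx -23.556$)
$K{\left(215,w \right)} - B = 190 - - \frac{212}{9} = 190 + \frac{212}{9} = \frac{1922}{9}$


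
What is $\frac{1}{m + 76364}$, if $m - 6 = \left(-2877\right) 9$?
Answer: $\frac{1}{50477} \approx 1.9811 \cdot 10^{-5}$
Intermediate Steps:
$m = -25887$ ($m = 6 - 25893 = -25887$)
$\frac{1}{m + 76364} = \frac{1}{-25887 + 76364} = \frac{1}{50477}$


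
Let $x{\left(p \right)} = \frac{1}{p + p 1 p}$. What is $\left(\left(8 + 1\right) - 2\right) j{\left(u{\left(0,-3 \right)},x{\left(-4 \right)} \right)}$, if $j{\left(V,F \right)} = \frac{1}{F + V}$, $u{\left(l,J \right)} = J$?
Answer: $- \frac{12}{5} \approx -2.4$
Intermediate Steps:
$x{\left(p \right)} = \frac{1}{p + p^{2}}$ ($x{\left(p \right)} = \frac{1}{p + p p} = \frac{1}{p + p^{2}}$)
$\left(\left(8 + 1\right) - 2\right) j{\left(u{\left(0,-3 \right)},x{\left(-4 \right)} \right)} = \frac{\left(8 + 1\right) - 2}{\frac{1}{\left(-4\right) \left(1 - 4\right)} - 3} = \frac{9 - 2}{- \frac{1}{4 \left(-3\right)} - 3} = \frac{7}{\left(- \frac{1}{4}\right) \left(- \frac{1}{3}\right) - 3} = \frac{7}{\frac{1}{12} - 3} = \frac{7}{- \frac{35}{12}} = 7 \left(- \frac{12}{35}\right) = - \frac{12}{5}$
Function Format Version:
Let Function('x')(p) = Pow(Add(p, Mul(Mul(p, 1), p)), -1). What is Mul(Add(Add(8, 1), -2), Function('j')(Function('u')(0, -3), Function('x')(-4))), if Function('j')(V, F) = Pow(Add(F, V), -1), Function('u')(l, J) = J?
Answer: Rational(-12, 5) ≈ -2.4000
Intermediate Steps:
Function('x')(p) = Pow(Add(p, Pow(p, 2)), -1) (Function('x')(p) = Pow(Add(p, Mul(p, p)), -1) = Pow(Add(p, Pow(p, 2)), -1))
Mul(Add(Add(8, 1), -2), Function('j')(Function('u')(0, -3), Function('x')(-4))) = Mul(Add(Add(8, 1), -2), Pow(Add(Mul(Pow(-4, -1), Pow(Add(1, -4), -1)), -3), -1)) = Mul(Add(9, -2), Pow(Add(Mul(Rational(-1, 4), Pow(-3, -1)), -3), -1)) = Mul(7, Pow(Add(Mul(Rational(-1, 4), Rational(-1, 3)), -3), -1)) = Mul(7, Pow(Add(Rational(1, 12), -3), -1)) = Mul(7, Pow(Rational(-35, 12), -1)) = Mul(7, Rational(-12, 35)) = Rational(-12, 5)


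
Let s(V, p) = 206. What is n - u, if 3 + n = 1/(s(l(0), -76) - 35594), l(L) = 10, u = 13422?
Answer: -475083901/35388 ≈ -13425.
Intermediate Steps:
n = -106165/35388 (n = -3 + 1/(206 - 35594) = -3 + 1/(-35388) = -3 - 1/35388 = -106165/35388 ≈ -3.0000)
n - u = -106165/35388 - 1*13422 = -106165/35388 - 13422 = -475083901/35388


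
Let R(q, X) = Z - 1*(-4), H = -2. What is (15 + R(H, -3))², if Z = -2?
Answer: 289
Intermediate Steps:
R(q, X) = 2 (R(q, X) = -2 - 1*(-4) = -2 + 4 = 2)
(15 + R(H, -3))² = (15 + 2)² = 17² = 289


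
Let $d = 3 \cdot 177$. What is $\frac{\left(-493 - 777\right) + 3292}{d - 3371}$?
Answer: $- \frac{1011}{1420} \approx -0.71197$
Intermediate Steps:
$d = 531$
$\frac{\left(-493 - 777\right) + 3292}{d - 3371} = \frac{\left(-493 - 777\right) + 3292}{531 - 3371} = \frac{\left(-493 - 777\right) + 3292}{-2840} = \left(-1270 + 3292\right) \left(- \frac{1}{2840}\right) = 2022 \left(- \frac{1}{2840}\right) = - \frac{1011}{1420}$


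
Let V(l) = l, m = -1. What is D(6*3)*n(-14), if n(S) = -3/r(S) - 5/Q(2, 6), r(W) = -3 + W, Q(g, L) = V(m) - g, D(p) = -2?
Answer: -188/51 ≈ -3.6863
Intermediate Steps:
Q(g, L) = -1 - g
n(S) = 5/3 - 3/(-3 + S) (n(S) = -3/(-3 + S) - 5/(-1 - 1*2) = -3/(-3 + S) - 5/(-1 - 2) = -3/(-3 + S) - 5/(-3) = -3/(-3 + S) - 5*(-1/3) = -3/(-3 + S) + 5/3 = 5/3 - 3/(-3 + S))
D(6*3)*n(-14) = -2*(-24 + 5*(-14))/(3*(-3 - 14)) = -2*(-24 - 70)/(3*(-17)) = -2*(-1)*(-94)/(3*17) = -2*94/51 = -188/51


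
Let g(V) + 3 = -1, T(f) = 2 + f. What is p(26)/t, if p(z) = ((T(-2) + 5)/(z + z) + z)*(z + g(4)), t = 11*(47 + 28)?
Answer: 1357/1950 ≈ 0.69590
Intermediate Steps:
t = 825 (t = 11*75 = 825)
g(V) = -4 (g(V) = -3 - 1 = -4)
p(z) = (-4 + z)*(z + 5/(2*z)) (p(z) = (((2 - 2) + 5)/(z + z) + z)*(z - 4) = ((0 + 5)/((2*z)) + z)*(-4 + z) = (5*(1/(2*z)) + z)*(-4 + z) = (5/(2*z) + z)*(-4 + z) = (z + 5/(2*z))*(-4 + z) = (-4 + z)*(z + 5/(2*z)))
p(26)/t = (5/2 + 26² - 10/26 - 4*26)/825 = (5/2 + 676 - 10*1/26 - 104)*(1/825) = (5/2 + 676 - 5/13 - 104)*(1/825) = (14927/26)*(1/825) = 1357/1950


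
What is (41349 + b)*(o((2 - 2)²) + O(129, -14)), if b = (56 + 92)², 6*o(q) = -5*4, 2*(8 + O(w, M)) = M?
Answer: -3478915/3 ≈ -1.1596e+6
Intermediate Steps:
O(w, M) = -8 + M/2
o(q) = -10/3 (o(q) = (-5*4)/6 = (⅙)*(-20) = -10/3)
b = 21904 (b = 148² = 21904)
(41349 + b)*(o((2 - 2)²) + O(129, -14)) = (41349 + 21904)*(-10/3 + (-8 + (½)*(-14))) = 63253*(-10/3 + (-8 - 7)) = 63253*(-10/3 - 15) = 63253*(-55/3) = -3478915/3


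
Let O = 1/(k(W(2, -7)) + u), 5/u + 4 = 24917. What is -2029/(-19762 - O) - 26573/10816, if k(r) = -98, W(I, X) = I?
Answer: -1228522031321029/521853455589440 ≈ -2.3542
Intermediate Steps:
u = 5/24913 (u = 5/(-4 + 24917) = 5/24913 ≈ 0.00020070)
O = -24913/2441469 (O = 1/(-98 + 5/24913) = 1/(-2441469/24913) = -24913/2441469 ≈ -0.010204)
-2029/(-19762 - O) - 26573/10816 = -2029/(-19762 - 1*(-24913/2441469)) - 26573/10816 = -2029/(-19762 + 24913/2441469) - 26573*1/10816 = -2029/(-48248285465/2441469) - 26573/10816 = -2029*(-2441469/48248285465) - 26573/10816 = 4953740601/48248285465 - 26573/10816 = -1228522031321029/521853455589440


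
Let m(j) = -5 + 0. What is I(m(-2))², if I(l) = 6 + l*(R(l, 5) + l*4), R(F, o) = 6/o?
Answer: 10000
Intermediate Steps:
m(j) = -5
I(l) = 6 + l*(6/5 + 4*l) (I(l) = 6 + l*(6/5 + l*4) = 6 + l*(6*(⅕) + 4*l) = 6 + l*(6/5 + 4*l))
I(m(-2))² = (6 + 4*(-5)² + (6/5)*(-5))² = (6 + 4*25 - 6)² = (6 + 100 - 6)² = 100² = 10000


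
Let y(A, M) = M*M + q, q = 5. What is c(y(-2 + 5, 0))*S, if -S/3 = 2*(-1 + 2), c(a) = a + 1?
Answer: -36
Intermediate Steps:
y(A, M) = 5 + M² (y(A, M) = M*M + 5 = M² + 5 = 5 + M²)
c(a) = 1 + a
S = -6 (S = -6*(-1 + 2) = -6 ≈ -6.0000)
c(y(-2 + 5, 0))*S = (1 + (5 + 0²))*(-6) = (1 + (5 + 0))*(-6) = (1 + 5)*(-6) = 6*(-6) = -36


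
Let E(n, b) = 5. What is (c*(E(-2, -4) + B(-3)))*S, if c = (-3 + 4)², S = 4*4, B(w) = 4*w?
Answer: -112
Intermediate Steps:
S = 16
c = 1 (c = 1² = 1)
(c*(E(-2, -4) + B(-3)))*S = (1*(5 + 4*(-3)))*16 = (1*(5 - 12))*16 = (1*(-7))*16 = -7*16 = -112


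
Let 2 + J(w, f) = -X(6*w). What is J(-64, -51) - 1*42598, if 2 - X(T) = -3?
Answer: -42605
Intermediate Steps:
X(T) = 5 (X(T) = 2 - 1*(-3) = 2 + 3 = 5)
J(w, f) = -7 (J(w, f) = -2 - 1*5 = -2 - 5 = -7)
J(-64, -51) - 1*42598 = -7 - 1*42598 = -7 - 42598 = -42605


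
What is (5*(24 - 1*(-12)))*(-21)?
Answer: -3780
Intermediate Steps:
(5*(24 - 1*(-12)))*(-21) = (5*(24 + 12))*(-21) = (5*36)*(-21) = 180*(-21) = -3780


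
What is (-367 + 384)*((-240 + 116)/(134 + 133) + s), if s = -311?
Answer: -1413737/267 ≈ -5294.9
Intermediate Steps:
(-367 + 384)*((-240 + 116)/(134 + 133) + s) = (-367 + 384)*((-240 + 116)/(134 + 133) - 311) = 17*(-124/267 - 311) = 17*(-83161/267) = -1413737/267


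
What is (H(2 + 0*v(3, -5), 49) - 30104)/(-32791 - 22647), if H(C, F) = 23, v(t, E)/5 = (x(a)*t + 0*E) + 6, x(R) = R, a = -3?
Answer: 30081/55438 ≈ 0.54261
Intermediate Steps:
v(t, E) = 30 - 15*t (v(t, E) = 5*((-3*t + 0*E) + 6) = 5*((-3*t + 0) + 6) = 5*(-3*t + 6) = 5*(6 - 3*t) = 30 - 15*t)
(H(2 + 0*v(3, -5), 49) - 30104)/(-32791 - 22647) = (23 - 30104)/(-32791 - 22647) = -30081/(-55438) = -30081*(-1/55438) = 30081/55438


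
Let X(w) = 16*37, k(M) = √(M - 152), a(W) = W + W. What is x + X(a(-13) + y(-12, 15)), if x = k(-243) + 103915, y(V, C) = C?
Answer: 104507 + I*√395 ≈ 1.0451e+5 + 19.875*I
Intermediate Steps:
a(W) = 2*W
k(M) = √(-152 + M)
x = 103915 + I*√395 (x = √(-152 - 243) + 103915 = √(-395) + 103915 = I*√395 + 103915 = 103915 + I*√395 ≈ 1.0392e+5 + 19.875*I)
X(w) = 592
x + X(a(-13) + y(-12, 15)) = (103915 + I*√395) + 592 = 104507 + I*√395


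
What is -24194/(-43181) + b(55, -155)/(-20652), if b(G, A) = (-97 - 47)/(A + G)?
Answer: 1040817307/1857862525 ≈ 0.56022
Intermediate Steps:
b(G, A) = -144/(A + G)
-24194/(-43181) + b(55, -155)/(-20652) = -24194/(-43181) - 144/(-155 + 55)/(-20652) = -24194*(-1/43181) - 144/(-100)*(-1/20652) = 24194/43181 - 144*(-1/100)*(-1/20652) = 24194/43181 + (36/25)*(-1/20652) = 24194/43181 - 3/43025 = 1040817307/1857862525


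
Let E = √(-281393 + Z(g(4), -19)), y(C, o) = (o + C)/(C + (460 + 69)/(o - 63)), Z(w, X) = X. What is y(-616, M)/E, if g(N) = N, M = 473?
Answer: -2255*I*√7817/454644537 ≈ -0.00043853*I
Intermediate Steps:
y(C, o) = (C + o)/(C + 529/(-63 + o))
E = 6*I*√7817 (E = √(-281393 - 19) = √(-281412) = 6*I*√7817 ≈ 530.48*I)
y(-616, M)/E = ((473² - 63*(-616) - 63*473 - 616*473)/(529 - 63*(-616) - 616*473))/((6*I*√7817)) = ((223729 + 38808 - 29799 - 291368)/(529 + 38808 - 291368))*(-I*√7817/46902) = (-58630/(-252031))*(-I*√7817/46902) = (-1/252031*(-58630))*(-I*√7817/46902) = 4510*(-I*√7817/46902)/19387 = -2255*I*√7817/454644537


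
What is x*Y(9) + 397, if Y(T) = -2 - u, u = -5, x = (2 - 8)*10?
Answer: 217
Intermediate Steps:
x = -60 (x = -6*10 = -60)
Y(T) = 3 (Y(T) = -2 - 1*(-5) = -2 + 5 = 3)
x*Y(9) + 397 = -60*3 + 397 = -180 + 397 = 217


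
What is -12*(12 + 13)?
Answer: -300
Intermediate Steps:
-12*(12 + 13) = -12*25 = -300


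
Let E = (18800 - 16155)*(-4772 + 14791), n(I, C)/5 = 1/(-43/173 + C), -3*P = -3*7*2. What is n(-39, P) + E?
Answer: 63044107510/2379 ≈ 2.6500e+7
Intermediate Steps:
P = 14 (P = -(-3*7)*2/3 = -(-7)*2 = -1/3*(-42) = 14)
n(I, C) = 5/(-43/173 + C)
E = 26500255 (E = 2645*10019 = 26500255)
n(-39, P) + E = 865/(-43 + 173*14) + 26500255 = 865/(-43 + 2422) + 26500255 = 865/2379 + 26500255 = 63044107510/2379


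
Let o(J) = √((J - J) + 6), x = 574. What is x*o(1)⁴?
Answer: 20664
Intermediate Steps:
o(J) = √6 (o(J) = √(0 + 6) = √6)
x*o(1)⁴ = 574*(√6)⁴ = 574*36 = 20664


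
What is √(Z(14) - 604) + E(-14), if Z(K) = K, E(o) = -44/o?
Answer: 22/7 + I*√590 ≈ 3.1429 + 24.29*I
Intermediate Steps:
√(Z(14) - 604) + E(-14) = √(14 - 604) - 44/(-14) = √(-590) - 44*(-1/14) = I*√590 + 22/7 = 22/7 + I*√590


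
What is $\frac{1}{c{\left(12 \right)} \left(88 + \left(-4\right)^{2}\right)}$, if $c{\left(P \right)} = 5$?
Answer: $\frac{1}{520} \approx 0.0019231$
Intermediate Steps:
$\frac{1}{c{\left(12 \right)} \left(88 + \left(-4\right)^{2}\right)} = \frac{1}{5 \left(88 + \left(-4\right)^{2}\right)} = \frac{1}{5 \left(88 + 16\right)} = \frac{1}{5 \cdot 104} = \frac{1}{520}$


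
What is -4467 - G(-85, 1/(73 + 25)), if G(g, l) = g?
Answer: -4382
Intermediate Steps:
-4467 - G(-85, 1/(73 + 25)) = -4467 - 1*(-85) = -4467 + 85 = -4382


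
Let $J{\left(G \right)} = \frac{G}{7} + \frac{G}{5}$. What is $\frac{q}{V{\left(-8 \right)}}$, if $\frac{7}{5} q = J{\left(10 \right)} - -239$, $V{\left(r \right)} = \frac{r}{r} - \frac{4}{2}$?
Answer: $- \frac{8485}{49} \approx -173.16$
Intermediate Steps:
$V{\left(r \right)} = -1$ ($V{\left(r \right)} = 1 - 2 = -1$)
$J{\left(G \right)} = \frac{12 G}{35}$ ($J{\left(G \right)} = G \frac{1}{7} + G \frac{1}{5} = \frac{G}{7} + \frac{G}{5} = \frac{12 G}{35}$)
$q = \frac{8485}{49}$ ($q = \frac{5 \left(\frac{12}{35} \cdot 10 - -239\right)}{7} = \frac{5 \left(\frac{24}{7} + 239\right)}{7} = \frac{5}{7} \cdot \frac{1697}{7} = \frac{8485}{49} \approx 173.16$)
$\frac{q}{V{\left(-8 \right)}} = \frac{8485}{49 \left(-1\right)} = \frac{8485}{49} \left(-1\right) = - \frac{8485}{49}$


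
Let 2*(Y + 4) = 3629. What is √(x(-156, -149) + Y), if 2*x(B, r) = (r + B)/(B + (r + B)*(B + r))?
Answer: 2*√3903729191117/92869 ≈ 42.550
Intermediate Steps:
Y = 3621/2 (Y = -4 + (½)*3629 = -4 + 3629/2 = 3621/2 ≈ 1810.5)
x(B, r) = (B + r)/(2*(B + (B + r)²)) (x(B, r) = ((r + B)/(B + (r + B)*(B + r)))/2 = ((B + r)/(B + (B + r)*(B + r)))/2 = ((B + r)/(B + (B + r)²))/2 = (B + r)/(2*(B + (B + r)²)))
√(x(-156, -149) + Y) = √((-156 - 149)/(2*(-156 + (-156 - 149)²)) + 3621/2) = √((½)*(-305)/(-156 + (-305)²) + 3621/2) = √((½)*(-305)/(-156 + 93025) + 3621/2) = √((½)*(-305)/92869 + 3621/2) = √((½)*(1/92869)*(-305) + 3621/2) = √(-305/185738 + 3621/2) = √(168139172/92869) = 2*√3903729191117/92869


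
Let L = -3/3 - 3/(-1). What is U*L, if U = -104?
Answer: -208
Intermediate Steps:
L = 2 (L = -3*⅓ - 3*(-1) = -1 + 3 = 2)
U*L = -104*2 = -208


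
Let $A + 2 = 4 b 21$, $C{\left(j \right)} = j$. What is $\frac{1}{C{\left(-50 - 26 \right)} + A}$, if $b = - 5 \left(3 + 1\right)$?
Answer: $- \frac{1}{1758} \approx -0.00056883$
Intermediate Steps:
$b = -20$ ($b = \left(-5\right) 4 = -20$)
$A = -1682$ ($A = -2 + 4 \left(-20\right) 21 = -2 - 1680 = -1682$)
$\frac{1}{C{\left(-50 - 26 \right)} + A} = \frac{1}{\left(-50 - 26\right) - 1682} = \frac{1}{-76 - 1682} = \frac{1}{-1758} = - \frac{1}{1758}$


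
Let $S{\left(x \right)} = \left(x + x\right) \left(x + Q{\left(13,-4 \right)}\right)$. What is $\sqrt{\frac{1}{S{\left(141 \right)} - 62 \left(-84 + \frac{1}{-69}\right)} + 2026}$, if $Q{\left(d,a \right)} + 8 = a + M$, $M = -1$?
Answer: $\frac{\sqrt{16456624031178166}}{2850038} \approx 45.011$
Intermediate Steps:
$Q{\left(d,a \right)} = -9 + a$ ($Q{\left(d,a \right)} = -8 + \left(a - 1\right) = -8 + \left(-1 + a\right) = -9 + a$)
$S{\left(x \right)} = 2 x \left(-13 + x\right)$ ($S{\left(x \right)} = \left(x + x\right) \left(x - 13\right) = 2 x \left(x - 13\right) = 2 x \left(-13 + x\right)$)
$\sqrt{\frac{1}{S{\left(141 \right)} - 62 \left(-84 + \frac{1}{-69}\right)} + 2026} = \sqrt{\frac{1}{2 \cdot 141 \left(-13 + 141\right) - 62 \left(-84 + \frac{1}{-69}\right)} + 2026} = \sqrt{\frac{1}{2 \cdot 141 \cdot 128 - 62 \left(-84 - \frac{1}{69}\right)} + 2026} = \sqrt{\frac{1}{36096 - - \frac{359414}{69}} + 2026} = \sqrt{\frac{1}{36096 + \frac{359414}{69}} + 2026} = \sqrt{\frac{1}{\frac{2850038}{69}} + 2026} = \sqrt{\frac{69}{2850038} + 2026} = \sqrt{\frac{5774177057}{2850038}} = \frac{\sqrt{16456624031178166}}{2850038}$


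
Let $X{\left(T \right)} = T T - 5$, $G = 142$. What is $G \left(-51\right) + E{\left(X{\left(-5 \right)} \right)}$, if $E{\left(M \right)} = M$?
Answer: $-7222$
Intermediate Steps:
$X{\left(T \right)} = -5 + T^{2}$ ($X{\left(T \right)} = T^{2} - 5 = -5 + T^{2}$)
$G \left(-51\right) + E{\left(X{\left(-5 \right)} \right)} = 142 \left(-51\right) - \left(5 - \left(-5\right)^{2}\right) = -7242 + \left(-5 + 25\right) = -7242 + 20 = -7222$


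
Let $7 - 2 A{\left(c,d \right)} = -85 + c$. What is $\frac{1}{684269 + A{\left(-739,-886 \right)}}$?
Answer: $\frac{2}{1369369} \approx 1.4605 \cdot 10^{-6}$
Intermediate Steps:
$A{\left(c,d \right)} = 46 - \frac{c}{2}$ ($A{\left(c,d \right)} = \frac{7}{2} - \frac{-85 + c}{2} = \frac{7}{2} - \left(- \frac{85}{2} + \frac{c}{2}\right) = 46 - \frac{c}{2}$)
$\frac{1}{684269 + A{\left(-739,-886 \right)}} = \frac{1}{684269 + \left(46 - - \frac{739}{2}\right)} = \frac{1}{684269 + \left(46 + \frac{739}{2}\right)} = \frac{1}{684269 + \frac{831}{2}} = \frac{1}{\frac{1369369}{2}} = \frac{2}{1369369}$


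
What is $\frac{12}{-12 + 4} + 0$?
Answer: $- \frac{3}{2} \approx -1.5$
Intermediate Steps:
$\frac{12}{-12 + 4} + 0 = \frac{12}{-8} + 0 = 12 \left(- \frac{1}{8}\right) + 0 = - \frac{3}{2} + 0 = - \frac{3}{2}$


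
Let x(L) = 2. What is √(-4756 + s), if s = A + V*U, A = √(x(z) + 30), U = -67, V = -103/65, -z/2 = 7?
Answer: √(-19645535 + 16900*√2)/65 ≈ 68.148*I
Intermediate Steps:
z = -14 (z = -2*7 = -14)
V = -103/65 (V = -103*1/65 = -103/65 ≈ -1.5846)
A = 4*√2 (A = √(2 + 30) = √32 = 4*√2 ≈ 5.6569)
s = 6901/65 + 4*√2 (s = 4*√2 - 103/65*(-67) = 4*√2 + 6901/65 = 6901/65 + 4*√2 ≈ 111.83)
√(-4756 + s) = √(-4756 + (6901/65 + 4*√2)) = √(-302239/65 + 4*√2)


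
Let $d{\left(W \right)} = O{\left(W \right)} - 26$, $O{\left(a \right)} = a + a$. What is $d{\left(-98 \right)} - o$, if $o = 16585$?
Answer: $-16807$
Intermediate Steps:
$O{\left(a \right)} = 2 a$
$d{\left(W \right)} = -26 + 2 W$ ($d{\left(W \right)} = 2 W - 26 = -26 + 2 W$)
$d{\left(-98 \right)} - o = \left(-26 + 2 \left(-98\right)\right) - 16585 = \left(-26 - 196\right) - 16585 = -222 - 16585 = -16807$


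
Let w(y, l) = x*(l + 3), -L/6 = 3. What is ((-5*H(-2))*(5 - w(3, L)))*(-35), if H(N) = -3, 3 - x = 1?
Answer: -18375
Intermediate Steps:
L = -18 (L = -6*3 = -18)
x = 2 (x = 3 - 1*1 = 3 - 1 = 2)
w(y, l) = 6 + 2*l (w(y, l) = 2*(l + 3) = 2*(3 + l) = 6 + 2*l)
((-5*H(-2))*(5 - w(3, L)))*(-35) = ((-5*(-3))*(5 - (6 + 2*(-18))))*(-35) = (15*(5 - (6 - 36)))*(-35) = (15*(5 - 1*(-30)))*(-35) = (15*(5 + 30))*(-35) = (15*35)*(-35) = 525*(-35) = -18375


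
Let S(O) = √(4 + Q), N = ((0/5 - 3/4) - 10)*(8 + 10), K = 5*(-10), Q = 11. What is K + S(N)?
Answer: -50 + √15 ≈ -46.127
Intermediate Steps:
K = -50
N = -387/2 (N = ((0*(⅕) - 3*¼) - 10)*18 = ((0 - ¾) - 10)*18 = (-¾ - 10)*18 = -43/4*18 = -387/2 ≈ -193.50)
S(O) = √15 (S(O) = √(4 + 11) = √15)
K + S(N) = -50 + √15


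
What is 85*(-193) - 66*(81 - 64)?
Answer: -17527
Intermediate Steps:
85*(-193) - 66*(81 - 64) = -16405 - 66*17 = -16405 - 1*1122 = -16405 - 1122 = -17527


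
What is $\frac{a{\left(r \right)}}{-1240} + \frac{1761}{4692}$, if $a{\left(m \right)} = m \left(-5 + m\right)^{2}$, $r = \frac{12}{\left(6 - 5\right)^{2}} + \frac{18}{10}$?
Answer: $- \frac{14742547}{30302500} \approx -0.48651$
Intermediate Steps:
$r = \frac{69}{5}$ ($r = \frac{12}{1^{2}} + 18 \cdot \frac{1}{10} = \frac{12}{1} + \frac{9}{5} = 12 \cdot 1 + \frac{9}{5} = 12 + \frac{9}{5} = \frac{69}{5} \approx 13.8$)
$\frac{a{\left(r \right)}}{-1240} + \frac{1761}{4692} = \frac{\frac{69}{5} \left(-5 + \frac{69}{5}\right)^{2}}{-1240} + \frac{1761}{4692} = \frac{69 \left(\frac{44}{5}\right)^{2}}{5} \left(- \frac{1}{1240}\right) + 1761 \cdot \frac{1}{4692} = \frac{69}{5} \cdot \frac{1936}{25} \left(- \frac{1}{1240}\right) + \frac{587}{1564} = \frac{133584}{125} \left(- \frac{1}{1240}\right) + \frac{587}{1564} = - \frac{16698}{19375} + \frac{587}{1564} = - \frac{14742547}{30302500}$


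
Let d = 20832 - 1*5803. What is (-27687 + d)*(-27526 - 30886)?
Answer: 739379096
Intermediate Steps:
d = 15029 (d = 20832 - 5803 = 15029)
(-27687 + d)*(-27526 - 30886) = (-27687 + 15029)*(-27526 - 30886) = -12658*(-58412) = 739379096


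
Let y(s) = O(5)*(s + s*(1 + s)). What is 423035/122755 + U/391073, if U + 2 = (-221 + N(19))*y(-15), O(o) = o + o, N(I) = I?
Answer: 23416825309/9601233223 ≈ 2.4389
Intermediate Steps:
O(o) = 2*o
y(s) = 10*s + 10*s*(1 + s) (y(s) = (2*5)*(s + s*(1 + s)) = 10*(s + s*(1 + s)) = 10*s + 10*s*(1 + s))
U = -393902 (U = -2 + (-221 + 19)*(10*(-15)*(2 - 15)) = -2 - 2020*(-15)*(-13) = -2 - 202*1950 = -2 - 393900 = -393902)
423035/122755 + U/391073 = 423035/122755 - 393902/391073 = 423035*(1/122755) - 393902*1/391073 = 84607/24551 - 393902/391073 = 23416825309/9601233223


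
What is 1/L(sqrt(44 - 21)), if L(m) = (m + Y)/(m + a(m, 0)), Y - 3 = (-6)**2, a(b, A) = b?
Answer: -23/749 + 39*sqrt(23)/749 ≈ 0.21901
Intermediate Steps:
Y = 39 (Y = 3 + (-6)**2 = 3 + 36 = 39)
L(m) = (39 + m)/(2*m) (L(m) = (m + 39)/(m + m) = (39 + m)/((2*m)) = (39 + m)*(1/(2*m)) = (39 + m)/(2*m))
1/L(sqrt(44 - 21)) = 1/((39 + sqrt(44 - 21))/(2*(sqrt(44 - 21)))) = 1/((39 + sqrt(23))/(2*(sqrt(23)))) = 1/((sqrt(23)/23)*(39 + sqrt(23))/2) = 1/(sqrt(23)*(39 + sqrt(23))/46) = 2*sqrt(23)/(39 + sqrt(23))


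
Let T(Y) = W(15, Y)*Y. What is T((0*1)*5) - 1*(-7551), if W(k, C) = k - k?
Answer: 7551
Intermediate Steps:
W(k, C) = 0
T(Y) = 0 (T(Y) = 0*Y = 0)
T((0*1)*5) - 1*(-7551) = 0 - 1*(-7551) = 0 + 7551 = 7551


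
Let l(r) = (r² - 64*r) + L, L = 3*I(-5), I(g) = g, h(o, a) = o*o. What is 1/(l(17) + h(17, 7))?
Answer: -1/525 ≈ -0.0019048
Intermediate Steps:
h(o, a) = o²
L = -15 (L = 3*(-5) = -15)
l(r) = -15 + r² - 64*r (l(r) = (r² - 64*r) - 15 = -15 + r² - 64*r)
1/(l(17) + h(17, 7)) = 1/((-15 + 17² - 64*17) + 17²) = 1/((-15 + 289 - 1088) + 289) = 1/(-814 + 289) = 1/(-525) = -1/525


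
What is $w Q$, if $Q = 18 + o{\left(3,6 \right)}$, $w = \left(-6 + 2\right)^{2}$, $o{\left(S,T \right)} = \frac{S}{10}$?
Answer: $\frac{1464}{5} \approx 292.8$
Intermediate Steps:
$o{\left(S,T \right)} = \frac{S}{10}$ ($o{\left(S,T \right)} = S \frac{1}{10} = \frac{S}{10}$)
$w = 16$ ($w = \left(-4\right)^{2} = 16$)
$Q = \frac{183}{10}$ ($Q = 18 + \frac{1}{10} \cdot 3 = 18 + \frac{3}{10} = \frac{183}{10} \approx 18.3$)
$w Q = 16 \cdot \frac{183}{10} = \frac{1464}{5}$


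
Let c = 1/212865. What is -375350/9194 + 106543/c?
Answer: 104256630182240/4597 ≈ 2.2679e+10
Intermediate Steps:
c = 1/212865 ≈ 4.6978e-6
-375350/9194 + 106543/c = -375350/9194 + 106543/(1/212865) = -375350*1/9194 + 106543*212865 = -187675/4597 + 22679275695 = 104256630182240/4597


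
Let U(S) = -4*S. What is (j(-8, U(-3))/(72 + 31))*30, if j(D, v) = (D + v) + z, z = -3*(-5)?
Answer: 570/103 ≈ 5.5340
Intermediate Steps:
z = 15
j(D, v) = 15 + D + v (j(D, v) = (D + v) + 15 = 15 + D + v)
(j(-8, U(-3))/(72 + 31))*30 = ((15 - 8 - 4*(-3))/(72 + 31))*30 = ((15 - 8 + 12)/103)*30 = ((1/103)*19)*30 = (19/103)*30 = 570/103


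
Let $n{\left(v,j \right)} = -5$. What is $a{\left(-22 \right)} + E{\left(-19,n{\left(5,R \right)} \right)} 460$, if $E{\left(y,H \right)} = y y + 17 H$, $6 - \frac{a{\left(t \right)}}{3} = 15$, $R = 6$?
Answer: $126933$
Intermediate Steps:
$a{\left(t \right)} = -27$ ($a{\left(t \right)} = 18 - 45 = -27$)
$E{\left(y,H \right)} = y^{2} + 17 H$
$a{\left(-22 \right)} + E{\left(-19,n{\left(5,R \right)} \right)} 460 = -27 + \left(\left(-19\right)^{2} + 17 \left(-5\right)\right) 460 = -27 + \left(361 - 85\right) 460 = -27 + 276 \cdot 460 = -27 + 126960 = 126933$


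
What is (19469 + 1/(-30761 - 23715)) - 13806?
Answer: 308497587/54476 ≈ 5663.0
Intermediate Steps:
(19469 + 1/(-30761 - 23715)) - 13806 = (19469 + 1/(-54476)) - 13806 = (19469 - 1/54476) - 13806 = 1060593243/54476 - 13806 = 308497587/54476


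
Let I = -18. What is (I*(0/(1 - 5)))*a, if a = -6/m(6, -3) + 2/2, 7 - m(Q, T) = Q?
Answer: 0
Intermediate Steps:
m(Q, T) = 7 - Q
a = -5 (a = -6/(7 - 1*6) + 2/2 = -6/(7 - 6) + 2*(1/2) = -6/1 + 1 = -6*1 + 1 = -6 + 1 = -5)
(I*(0/(1 - 5)))*a = -18*0/(1 - 5)*(-5) = -18*0/(-4)*(-5) = -(-9)*0/2*(-5) = -18*0*(-5) = 0*(-5) = 0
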